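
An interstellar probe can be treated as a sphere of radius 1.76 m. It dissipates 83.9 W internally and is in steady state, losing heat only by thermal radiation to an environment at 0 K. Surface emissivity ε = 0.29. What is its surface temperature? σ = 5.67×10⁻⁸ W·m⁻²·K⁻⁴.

T ≈ 107 K

Steady state: internal power = radiated power, P = εσA T⁴.
Radiating area A = 4πr² = 38.93 m².
T⁴ = P/(εσA) = 83.9/(0.29·5.67×10⁻⁸·38.93) = 1.311×10⁸ K⁴.
T = (1.311×10⁸)^(1/4).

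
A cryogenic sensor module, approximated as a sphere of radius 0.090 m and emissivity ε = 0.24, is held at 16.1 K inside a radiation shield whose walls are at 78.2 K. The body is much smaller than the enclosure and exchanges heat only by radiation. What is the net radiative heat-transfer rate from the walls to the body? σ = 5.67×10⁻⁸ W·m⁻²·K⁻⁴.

P_net ≈ 0.0517 W

For a small grey body in a large enclosure: P_net = εσA(T_body⁴ − T_wall⁴).
A = 4πr² = 0.1018 m²; T_body⁴ − T_wall⁴ = 67190 − 3.740×10⁷ = -3.733×10⁷ K⁴.
|P_net| = 0.24·5.67×10⁻⁸·0.1018·3.733×10⁷.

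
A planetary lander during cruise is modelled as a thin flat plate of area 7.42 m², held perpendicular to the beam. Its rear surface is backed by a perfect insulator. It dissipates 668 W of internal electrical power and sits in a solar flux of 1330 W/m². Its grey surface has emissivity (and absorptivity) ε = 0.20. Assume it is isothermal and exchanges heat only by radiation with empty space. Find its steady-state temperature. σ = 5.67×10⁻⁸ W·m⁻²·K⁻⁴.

T ≈ 421 K

At steady state, absorbed solar power + internal power = radiated power.
Absorbed: α·S·A_cross = 0.20·1330·7.420 = 1974 W (cross-section A).
Total input = 1974 + 668 = 2642 W.
Radiated: εσ·A_surf·T⁴ with A_surf = A = 7.420 m².
T⁴ = 2642/(0.20·5.67×10⁻⁸·7.420) = 3.140×10¹⁰ K⁴.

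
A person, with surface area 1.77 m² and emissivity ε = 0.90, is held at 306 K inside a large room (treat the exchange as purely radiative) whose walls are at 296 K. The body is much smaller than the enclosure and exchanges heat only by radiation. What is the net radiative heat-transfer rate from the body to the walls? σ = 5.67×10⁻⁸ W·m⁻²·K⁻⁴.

P_net ≈ 98.6 W

For a small grey body in a large enclosure: P_net = εσA(T_body⁴ − T_wall⁴).
A = 1.77 m²; T_body⁴ − T_wall⁴ = 8.768×10⁹ − 7.677×10⁹ = 1.091×10⁹ K⁴.
|P_net| = 0.90·5.67×10⁻⁸·1.770·1.091×10⁹.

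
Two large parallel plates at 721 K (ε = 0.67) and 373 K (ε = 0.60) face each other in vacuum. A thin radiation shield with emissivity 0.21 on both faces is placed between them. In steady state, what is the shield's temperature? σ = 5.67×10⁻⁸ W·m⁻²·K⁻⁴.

In steady state the net flux on the hot side equals that on the cold side.
σ(T₁⁴−T_s⁴)/D₁ = σ(T_s⁴−T₂⁴)/D₂, with D₁ = 1/ε₁+1/ε_s−1 = 5.254, D₂ = 1/ε_s+1/ε₂−1 = 5.429.
Solve for T_s⁴: T_s⁴ = (D₂·T₁⁴ + D₁·T₂⁴)/(D₁+D₂) = 1.468×10¹¹ K⁴.

T_s ≈ 619 K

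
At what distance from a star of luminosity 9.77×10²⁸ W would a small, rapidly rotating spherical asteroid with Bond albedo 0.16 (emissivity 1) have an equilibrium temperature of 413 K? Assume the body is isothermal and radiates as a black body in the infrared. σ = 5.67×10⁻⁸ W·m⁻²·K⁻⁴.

For an isothermal black-emitting sphere, (1−a)S·πr² = σ·4πr²·T⁴ ⇒ S = 4σT⁴/(1−a).
S = 4·5.67×10⁻⁸·(413)⁴/0.840 = 7855 W/m².
Flux falls as S = L/(4πd²), so d = √(L/(4πS)) = √(9.77×10²⁸/(4π·7855)).

d ≈ 9.95×10¹¹ m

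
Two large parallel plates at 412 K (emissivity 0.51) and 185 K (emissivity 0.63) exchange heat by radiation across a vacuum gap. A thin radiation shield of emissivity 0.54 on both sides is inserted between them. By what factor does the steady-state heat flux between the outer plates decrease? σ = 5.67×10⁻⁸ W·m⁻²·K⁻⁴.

Without shield: q₀ = σΔ(T⁴)/(1/ε₁+1/ε₂−1) with denominator 2.548.
With shield the two gaps are in series; the resistances add: (1/ε₁+1/ε_s−1)+(1/ε_s+1/ε₂−1) = 2.813+2.439 = 5.252.
Heat-flux ratio q₀/q = 5.252/2.548.

factor ≈ 2.06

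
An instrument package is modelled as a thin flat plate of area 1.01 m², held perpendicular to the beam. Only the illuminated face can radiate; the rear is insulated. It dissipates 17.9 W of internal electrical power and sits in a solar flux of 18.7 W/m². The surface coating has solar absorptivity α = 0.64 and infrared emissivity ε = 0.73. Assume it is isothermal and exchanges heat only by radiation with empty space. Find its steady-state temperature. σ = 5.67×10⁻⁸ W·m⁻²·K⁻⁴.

At steady state, absorbed solar power + internal power = radiated power.
Absorbed: α·S·A_cross = 0.64·18.7·1.010 = 12.09 W (cross-section A).
Total input = 12.09 + 17.9 = 29.99 W.
Radiated: εσ·A_surf·T⁴ with A_surf = A = 1.010 m².
T⁴ = 29.99/(0.73·5.67×10⁻⁸·1.010) = 7.173×10⁸ K⁴.

T ≈ 164 K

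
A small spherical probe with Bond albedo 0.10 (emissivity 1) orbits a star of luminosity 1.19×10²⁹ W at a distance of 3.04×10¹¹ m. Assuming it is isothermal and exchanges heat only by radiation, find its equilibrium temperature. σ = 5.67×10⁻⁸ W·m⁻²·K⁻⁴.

First find the stellar flux at distance d: S = L/(4πd²) = 1.19×10²⁹/(4π·(3.04×10¹¹)²) = 1.025×10⁵ W/m².
For an isothermal sphere, absorbed (1−a)S·πr² = emitted σ·4πr²·T⁴, so T⁴ = (1−a)S/(4σ).
T⁴ = 0.900·1.025×10⁵/(4·5.67×10⁻⁸) = 4.066×10¹¹ K⁴.

T ≈ 799 K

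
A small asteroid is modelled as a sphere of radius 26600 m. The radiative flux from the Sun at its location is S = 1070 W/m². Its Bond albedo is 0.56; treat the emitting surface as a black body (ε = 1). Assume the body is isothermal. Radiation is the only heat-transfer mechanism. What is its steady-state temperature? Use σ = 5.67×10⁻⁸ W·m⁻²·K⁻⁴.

T ≈ 213 K

At equilibrium, absorbed power = emitted power.
Absorbing cross-section = πr² = 2.223×10⁹ m²; emitting surface = 4πr² = 8.891×10⁹ m² (ratio 4).
(1−a)S·A_cross = εσ·A_surf·T⁴  ⇒  T⁴ = (1−a)S/(4σ).
T⁴ = 0.440·1070/(4·5.67×10⁻⁸) = 2.076×10⁹ K⁴.
T = (2.076×10⁹)^(1/4).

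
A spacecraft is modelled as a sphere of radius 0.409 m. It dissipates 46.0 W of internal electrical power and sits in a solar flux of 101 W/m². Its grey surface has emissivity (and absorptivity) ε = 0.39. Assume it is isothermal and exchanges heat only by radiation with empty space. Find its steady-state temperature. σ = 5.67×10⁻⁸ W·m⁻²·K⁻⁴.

T ≈ 195 K

At steady state, absorbed solar power + internal power = radiated power.
Absorbed: α·S·A_cross = 0.39·101·0.5255 = 20.70 W (cross-section πr²).
Total input = 20.70 + 46.0 = 66.70 W.
Radiated: εσ·A_surf·T⁴ with A_surf = 4πr² = 2.102 m².
T⁴ = 66.70/(0.39·5.67×10⁻⁸·2.102) = 1.435×10⁹ K⁴.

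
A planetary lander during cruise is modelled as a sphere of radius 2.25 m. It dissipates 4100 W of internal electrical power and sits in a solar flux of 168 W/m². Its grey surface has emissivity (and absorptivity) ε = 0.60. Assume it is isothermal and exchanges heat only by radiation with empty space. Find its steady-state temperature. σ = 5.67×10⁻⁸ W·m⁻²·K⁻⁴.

At steady state, absorbed solar power + internal power = radiated power.
Absorbed: α·S·A_cross = 0.60·168·15.90 = 1603 W (cross-section πr²).
Total input = 1603 + 4100 = 5703 W.
Radiated: εσ·A_surf·T⁴ with A_surf = 4πr² = 63.62 m².
T⁴ = 5703/(0.60·5.67×10⁻⁸·63.62) = 2.635×10⁹ K⁴.

T ≈ 227 K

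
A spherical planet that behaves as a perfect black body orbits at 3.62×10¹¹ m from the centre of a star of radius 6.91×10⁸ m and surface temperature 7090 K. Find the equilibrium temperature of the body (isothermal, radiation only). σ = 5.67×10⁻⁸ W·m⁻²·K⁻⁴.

The star's surface emits σT_*⁴; at distance d the flux is S = σT_*⁴(R_*/d)².
S = 5.67×10⁻⁸·(7090)⁴·(6.91×10⁸/3.62×10¹¹)² = 522.0 W/m².
For an isothermal sphere T⁴ = (1−a)S/(4σ) = 2.302×10⁹ K⁴.

T ≈ 219 K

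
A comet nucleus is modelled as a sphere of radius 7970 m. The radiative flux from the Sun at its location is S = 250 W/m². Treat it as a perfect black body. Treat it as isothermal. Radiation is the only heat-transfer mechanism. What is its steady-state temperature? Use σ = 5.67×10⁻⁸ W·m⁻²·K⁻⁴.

T ≈ 182 K

At equilibrium, absorbed power = emitted power.
Absorbing cross-section = πr² = 1.996×10⁸ m²; emitting surface = 4πr² = 7.982×10⁸ m² (ratio 4).
S·A_cross = εσ·A_surf·T⁴  ⇒  T⁴ = S/(4σ).
T⁴ = 1.00·250/(4·5.67×10⁻⁸) = 1.102×10⁹ K⁴.
T = (1.102×10⁹)^(1/4).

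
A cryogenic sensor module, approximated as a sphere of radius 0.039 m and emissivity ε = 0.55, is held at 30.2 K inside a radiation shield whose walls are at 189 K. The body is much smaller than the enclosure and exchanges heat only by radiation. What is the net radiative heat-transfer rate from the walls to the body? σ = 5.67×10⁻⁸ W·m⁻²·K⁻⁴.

P_net ≈ 0.760 W

For a small grey body in a large enclosure: P_net = εσA(T_body⁴ − T_wall⁴).
A = 4πr² = 0.01911 m²; T_body⁴ − T_wall⁴ = 8.318×10⁵ − 1.276×10⁹ = -1.275×10⁹ K⁴.
|P_net| = 0.55·5.67×10⁻⁸·0.01911·1.275×10⁹.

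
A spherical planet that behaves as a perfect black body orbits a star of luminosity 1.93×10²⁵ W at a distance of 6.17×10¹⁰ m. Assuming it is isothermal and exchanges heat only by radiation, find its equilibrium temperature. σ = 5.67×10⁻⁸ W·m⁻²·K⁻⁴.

First find the stellar flux at distance d: S = L/(4πd²) = 1.93×10²⁵/(4π·(6.17×10¹⁰)²) = 403.4 W/m².
For an isothermal sphere, absorbed (1−a)S·πr² = emitted σ·4πr²·T⁴, so T⁴ = (1−a)S/(4σ).
T⁴ = 1.00·403.4/(4·5.67×10⁻⁸) = 1.779×10⁹ K⁴.

T ≈ 205 K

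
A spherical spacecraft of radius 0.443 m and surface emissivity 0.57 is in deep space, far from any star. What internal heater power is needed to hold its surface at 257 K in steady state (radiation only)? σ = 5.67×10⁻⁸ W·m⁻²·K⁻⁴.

P ≈ 348 W

P = εσ·4πr²·T⁴.
4πr² = 2.466 m²; T⁴ = 4.362×10⁹ K⁴.
P = 0.57·5.67×10⁻⁸·2.466·4.362×10⁹.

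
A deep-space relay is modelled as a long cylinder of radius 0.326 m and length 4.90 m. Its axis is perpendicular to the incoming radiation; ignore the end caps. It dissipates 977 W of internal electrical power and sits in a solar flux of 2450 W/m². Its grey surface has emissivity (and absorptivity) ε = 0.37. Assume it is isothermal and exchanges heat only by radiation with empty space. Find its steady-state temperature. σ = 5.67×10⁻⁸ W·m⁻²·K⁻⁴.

T ≈ 368 K

At steady state, absorbed solar power + internal power = radiated power.
Absorbed: α·S·A_cross = 0.37·2450·3.195 = 2896 W (cross-section 2rL).
Total input = 2896 + 977 = 3873 W.
Radiated: εσ·A_surf·T⁴ with A_surf = 2πrL = 10.04 m².
T⁴ = 3873/(0.37·5.67×10⁻⁸·10.04) = 1.839×10¹⁰ K⁴.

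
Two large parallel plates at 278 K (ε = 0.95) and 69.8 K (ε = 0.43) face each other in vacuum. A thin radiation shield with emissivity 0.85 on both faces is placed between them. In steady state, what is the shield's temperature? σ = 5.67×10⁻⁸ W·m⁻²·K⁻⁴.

T_s ≈ 252 K

In steady state the net flux on the hot side equals that on the cold side.
σ(T₁⁴−T_s⁴)/D₁ = σ(T_s⁴−T₂⁴)/D₂, with D₁ = 1/ε₁+1/ε_s−1 = 1.229, D₂ = 1/ε_s+1/ε₂−1 = 2.502.
Solve for T_s⁴: T_s⁴ = (D₂·T₁⁴ + D₁·T₂⁴)/(D₁+D₂) = 4.013×10⁹ K⁴.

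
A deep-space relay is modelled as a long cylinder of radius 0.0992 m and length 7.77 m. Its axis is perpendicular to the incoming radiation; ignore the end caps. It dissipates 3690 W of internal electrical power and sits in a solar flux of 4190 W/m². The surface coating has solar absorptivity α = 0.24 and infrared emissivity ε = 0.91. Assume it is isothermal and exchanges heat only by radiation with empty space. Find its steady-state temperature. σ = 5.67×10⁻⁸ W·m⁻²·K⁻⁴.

At steady state, absorbed solar power + internal power = radiated power.
Absorbed: α·S·A_cross = 0.24·4190·1.542 = 1550 W (cross-section 2rL).
Total input = 1550 + 3690 = 5240 W.
Radiated: εσ·A_surf·T⁴ with A_surf = 2πrL = 4.843 m².
T⁴ = 5240/(0.91·5.67×10⁻⁸·4.843) = 2.097×10¹⁰ K⁴.

T ≈ 381 K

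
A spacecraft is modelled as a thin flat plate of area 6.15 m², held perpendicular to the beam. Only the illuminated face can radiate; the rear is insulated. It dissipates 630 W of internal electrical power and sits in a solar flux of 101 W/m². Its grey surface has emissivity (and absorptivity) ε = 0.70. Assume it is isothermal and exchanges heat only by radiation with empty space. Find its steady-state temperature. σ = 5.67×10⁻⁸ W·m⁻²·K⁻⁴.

At steady state, absorbed solar power + internal power = radiated power.
Absorbed: α·S·A_cross = 0.70·101·6.150 = 434.8 W (cross-section A).
Total input = 434.8 + 630 = 1065 W.
Radiated: εσ·A_surf·T⁴ with A_surf = A = 6.150 m².
T⁴ = 1065/(0.70·5.67×10⁻⁸·6.150) = 4.362×10⁹ K⁴.

T ≈ 257 K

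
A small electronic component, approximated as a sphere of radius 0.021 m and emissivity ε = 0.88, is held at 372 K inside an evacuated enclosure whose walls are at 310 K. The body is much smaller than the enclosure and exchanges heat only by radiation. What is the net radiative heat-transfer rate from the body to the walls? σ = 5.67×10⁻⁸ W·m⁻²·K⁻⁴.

P_net ≈ 2.74 W

For a small grey body in a large enclosure: P_net = εσA(T_body⁴ − T_wall⁴).
A = 4πr² = 0.005542 m²; T_body⁴ − T_wall⁴ = 1.915×10¹⁰ − 9.235×10⁹ = 9.915×10⁹ K⁴.
|P_net| = 0.88·5.67×10⁻⁸·0.005542·9.915×10⁹.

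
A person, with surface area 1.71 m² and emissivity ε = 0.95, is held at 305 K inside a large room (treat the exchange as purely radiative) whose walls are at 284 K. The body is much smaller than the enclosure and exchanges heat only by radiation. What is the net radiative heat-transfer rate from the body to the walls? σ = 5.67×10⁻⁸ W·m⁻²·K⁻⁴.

For a small grey body in a large enclosure: P_net = εσA(T_body⁴ − T_wall⁴).
A = 1.71 m²; T_body⁴ − T_wall⁴ = 8.654×10⁹ − 6.505×10⁹ = 2.148×10⁹ K⁴.
|P_net| = 0.95·5.67×10⁻⁸·1.710·2.148×10⁹.

P_net ≈ 198 W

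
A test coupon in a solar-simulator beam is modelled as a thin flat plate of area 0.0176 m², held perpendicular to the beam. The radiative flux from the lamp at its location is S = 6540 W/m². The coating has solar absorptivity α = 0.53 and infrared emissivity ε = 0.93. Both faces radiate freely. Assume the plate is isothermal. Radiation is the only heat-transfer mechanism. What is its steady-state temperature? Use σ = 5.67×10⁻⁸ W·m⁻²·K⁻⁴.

At equilibrium, absorbed power = emitted power.
Absorbing cross-section = A = 0.01760 m²; emitting surface = 2A = 0.03520 m² (ratio 2).
αS·A_cross = εσ·A_surf·T⁴  ⇒  T⁴ = αS/(ε·2σ).
T⁴ = 0.530·6540/(0.93·2·5.67×10⁻⁸) = 3.287×10¹⁰ K⁴.
T = (3.287×10¹⁰)^(1/4).

T ≈ 426 K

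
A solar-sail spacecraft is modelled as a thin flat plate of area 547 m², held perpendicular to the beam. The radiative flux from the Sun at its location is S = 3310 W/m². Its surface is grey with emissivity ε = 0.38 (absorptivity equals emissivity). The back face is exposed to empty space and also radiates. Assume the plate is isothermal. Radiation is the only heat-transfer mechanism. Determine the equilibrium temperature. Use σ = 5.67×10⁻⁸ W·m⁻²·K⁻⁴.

At equilibrium, absorbed power = emitted power.
Absorbing cross-section = A = 547.0 m²; emitting surface = 2A = 1094 m² (ratio 2).
εS·A_cross = εσ·A_surf·T⁴  ⇒  T⁴ = S/(2σ)   (ε cancels).
T⁴ = 3310/(2·5.67×10⁻⁸) = 2.919×10¹⁰ K⁴.
T = (2.919×10¹⁰)^(1/4).

T ≈ 413 K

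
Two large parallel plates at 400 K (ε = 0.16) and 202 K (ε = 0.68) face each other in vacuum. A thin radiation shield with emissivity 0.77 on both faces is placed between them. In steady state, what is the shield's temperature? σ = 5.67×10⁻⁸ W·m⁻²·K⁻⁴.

T_s ≈ 287 K

In steady state the net flux on the hot side equals that on the cold side.
σ(T₁⁴−T_s⁴)/D₁ = σ(T_s⁴−T₂⁴)/D₂, with D₁ = 1/ε₁+1/ε_s−1 = 6.549, D₂ = 1/ε_s+1/ε₂−1 = 1.769.
Solve for T_s⁴: T_s⁴ = (D₂·T₁⁴ + D₁·T₂⁴)/(D₁+D₂) = 6.756×10⁹ K⁴.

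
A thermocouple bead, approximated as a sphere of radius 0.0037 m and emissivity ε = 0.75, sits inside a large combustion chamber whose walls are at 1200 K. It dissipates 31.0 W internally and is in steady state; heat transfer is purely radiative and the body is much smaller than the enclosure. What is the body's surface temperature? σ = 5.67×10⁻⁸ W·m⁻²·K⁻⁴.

For a small grey body in a large enclosure, net radiated power = εσA(T⁴ − T_w⁴).
Steady state: P = εσA(T⁴ − T_w⁴) with A = 4πr² = 1.720×10⁻⁴ m².
T⁴ = P/(εσA) + T_w⁴ = 31.0/(0.75·5.67×10⁻⁸·1.720×10⁻⁴) + (1200)⁴
    = 4.237×10¹² + 2.074×10¹² = 6.311×10¹² K⁴.

T ≈ 1580 K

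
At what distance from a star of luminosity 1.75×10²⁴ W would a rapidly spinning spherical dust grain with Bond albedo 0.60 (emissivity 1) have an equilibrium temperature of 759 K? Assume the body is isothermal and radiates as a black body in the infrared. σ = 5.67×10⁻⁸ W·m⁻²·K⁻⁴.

d ≈ 8.60×10⁸ m

For an isothermal black-emitting sphere, (1−a)S·πr² = σ·4πr²·T⁴ ⇒ S = 4σT⁴/(1−a).
S = 4·5.67×10⁻⁸·(759)⁴/0.400 = 1.882×10⁵ W/m².
Flux falls as S = L/(4πd²), so d = √(L/(4πS)) = √(1.75×10²⁴/(4π·1.882×10⁵)).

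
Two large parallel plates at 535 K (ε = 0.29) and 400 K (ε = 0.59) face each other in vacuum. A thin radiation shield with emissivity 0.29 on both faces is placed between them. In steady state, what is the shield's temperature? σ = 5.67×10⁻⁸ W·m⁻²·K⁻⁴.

In steady state the net flux on the hot side equals that on the cold side.
σ(T₁⁴−T_s⁴)/D₁ = σ(T_s⁴−T₂⁴)/D₂, with D₁ = 1/ε₁+1/ε_s−1 = 5.897, D₂ = 1/ε_s+1/ε₂−1 = 4.143.
Solve for T_s⁴: T_s⁴ = (D₂·T₁⁴ + D₁·T₂⁴)/(D₁+D₂) = 4.884×10¹⁰ K⁴.

T_s ≈ 470 K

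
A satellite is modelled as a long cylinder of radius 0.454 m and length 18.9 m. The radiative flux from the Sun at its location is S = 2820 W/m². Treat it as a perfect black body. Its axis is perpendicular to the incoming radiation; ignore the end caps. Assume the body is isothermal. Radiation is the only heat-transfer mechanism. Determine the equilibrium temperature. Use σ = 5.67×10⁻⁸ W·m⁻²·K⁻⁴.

At equilibrium, absorbed power = emitted power.
Absorbing cross-section = 2rL = 17.16 m²; emitting surface = 2πrL = 53.91 m² (ratio π).
S·A_cross = εσ·A_surf·T⁴  ⇒  T⁴ = S/(πσ).
T⁴ = 1.00·2820/(π·5.67×10⁻⁸) = 1.583×10¹⁰ K⁴.
T = (1.583×10¹⁰)^(1/4).

T ≈ 355 K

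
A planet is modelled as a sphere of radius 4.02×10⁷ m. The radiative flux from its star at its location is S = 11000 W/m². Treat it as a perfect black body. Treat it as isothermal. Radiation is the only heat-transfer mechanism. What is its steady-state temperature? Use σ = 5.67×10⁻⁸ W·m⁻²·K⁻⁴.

T ≈ 469 K

At equilibrium, absorbed power = emitted power.
Absorbing cross-section = πr² = 5.077×10¹⁵ m²; emitting surface = 4πr² = 2.031×10¹⁶ m² (ratio 4).
S·A_cross = εσ·A_surf·T⁴  ⇒  T⁴ = S/(4σ).
T⁴ = 1.00·11000/(4·5.67×10⁻⁸) = 4.850×10¹⁰ K⁴.
T = (4.850×10¹⁰)^(1/4).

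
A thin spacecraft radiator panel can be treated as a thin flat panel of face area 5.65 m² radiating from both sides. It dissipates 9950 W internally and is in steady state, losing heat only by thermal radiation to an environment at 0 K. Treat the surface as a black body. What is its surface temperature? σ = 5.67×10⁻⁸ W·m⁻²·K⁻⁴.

T ≈ 353 K

Steady state: internal power = radiated power, P = εσA T⁴.
Radiating area A = 2·5.65 = 11.30 m².
T⁴ = P/(εσA) = 9950/(1.0·5.67×10⁻⁸·11.30) = 1.553×10¹⁰ K⁴.
T = (1.553×10¹⁰)^(1/4).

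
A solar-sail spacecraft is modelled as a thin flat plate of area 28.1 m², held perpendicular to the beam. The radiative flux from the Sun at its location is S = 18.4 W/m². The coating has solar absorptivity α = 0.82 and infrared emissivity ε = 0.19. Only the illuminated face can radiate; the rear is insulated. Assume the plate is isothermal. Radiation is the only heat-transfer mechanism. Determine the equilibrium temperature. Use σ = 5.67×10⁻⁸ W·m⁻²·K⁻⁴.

At equilibrium, absorbed power = emitted power.
Absorbing cross-section = A = 28.10 m²; emitting surface = A = 28.10 m² (ratio 1).
αS·A_cross = εσ·A_surf·T⁴  ⇒  T⁴ = αS/(ε·1σ).
T⁴ = 0.820·18.4/(0.19·1·5.67×10⁻⁸) = 1.401×10⁹ K⁴.
T = (1.401×10⁹)^(1/4).

T ≈ 193 K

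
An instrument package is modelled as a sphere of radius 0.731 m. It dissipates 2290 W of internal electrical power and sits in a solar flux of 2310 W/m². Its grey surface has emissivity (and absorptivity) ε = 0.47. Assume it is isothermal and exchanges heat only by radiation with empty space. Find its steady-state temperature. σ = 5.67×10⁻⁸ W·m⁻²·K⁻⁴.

At steady state, absorbed solar power + internal power = radiated power.
Absorbed: α·S·A_cross = 0.47·2310·1.679 = 1823 W (cross-section πr²).
Total input = 1823 + 2290 = 4113 W.
Radiated: εσ·A_surf·T⁴ with A_surf = 4πr² = 6.715 m².
T⁴ = 4113/(0.47·5.67×10⁻⁸·6.715) = 2.298×10¹⁰ K⁴.

T ≈ 389 K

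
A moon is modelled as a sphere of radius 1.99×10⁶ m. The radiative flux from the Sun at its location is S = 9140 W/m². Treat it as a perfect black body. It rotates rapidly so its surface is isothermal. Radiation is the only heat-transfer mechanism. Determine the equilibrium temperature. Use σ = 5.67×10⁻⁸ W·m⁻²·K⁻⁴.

At equilibrium, absorbed power = emitted power.
Absorbing cross-section = πr² = 1.244×10¹³ m²; emitting surface = 4πr² = 4.976×10¹³ m² (ratio 4).
S·A_cross = εσ·A_surf·T⁴  ⇒  T⁴ = S/(4σ).
T⁴ = 1.00·9140/(4·5.67×10⁻⁸) = 4.030×10¹⁰ K⁴.
T = (4.030×10¹⁰)^(1/4).

T ≈ 448 K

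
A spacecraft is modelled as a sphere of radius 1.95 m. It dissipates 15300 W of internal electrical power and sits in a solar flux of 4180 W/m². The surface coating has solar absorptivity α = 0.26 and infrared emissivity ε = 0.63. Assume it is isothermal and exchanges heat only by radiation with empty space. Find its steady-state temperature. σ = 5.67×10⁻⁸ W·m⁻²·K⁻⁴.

At steady state, absorbed solar power + internal power = radiated power.
Absorbed: α·S·A_cross = 0.26·4180·11.95 = 12980 W (cross-section πr²).
Total input = 12980 + 15300 = 28280 W.
Radiated: εσ·A_surf·T⁴ with A_surf = 4πr² = 47.78 m².
T⁴ = 28280/(0.63·5.67×10⁻⁸·47.78) = 1.657×10¹⁰ K⁴.

T ≈ 359 K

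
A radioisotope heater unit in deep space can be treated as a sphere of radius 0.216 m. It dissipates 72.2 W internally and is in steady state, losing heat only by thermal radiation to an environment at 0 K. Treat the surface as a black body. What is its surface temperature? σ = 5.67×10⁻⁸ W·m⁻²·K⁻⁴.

T ≈ 216 K

Steady state: internal power = radiated power, P = εσA T⁴.
Radiating area A = 4πr² = 0.5863 m².
T⁴ = P/(εσA) = 72.2/(1.0·5.67×10⁻⁸·0.5863) = 2.172×10⁹ K⁴.
T = (2.172×10⁹)^(1/4).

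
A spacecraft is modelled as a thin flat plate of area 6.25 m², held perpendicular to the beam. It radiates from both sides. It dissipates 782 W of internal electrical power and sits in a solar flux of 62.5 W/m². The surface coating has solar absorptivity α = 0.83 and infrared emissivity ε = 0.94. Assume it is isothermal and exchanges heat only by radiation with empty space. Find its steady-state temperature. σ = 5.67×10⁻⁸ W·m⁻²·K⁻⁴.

T ≈ 202 K

At steady state, absorbed solar power + internal power = radiated power.
Absorbed: α·S·A_cross = 0.83·62.5·6.250 = 324.2 W (cross-section A).
Total input = 324.2 + 782 = 1106 W.
Radiated: εσ·A_surf·T⁴ with A_surf = 2A = 12.50 m².
T⁴ = 1106/(0.94·5.67×10⁻⁸·12.50) = 1.660×10⁹ K⁴.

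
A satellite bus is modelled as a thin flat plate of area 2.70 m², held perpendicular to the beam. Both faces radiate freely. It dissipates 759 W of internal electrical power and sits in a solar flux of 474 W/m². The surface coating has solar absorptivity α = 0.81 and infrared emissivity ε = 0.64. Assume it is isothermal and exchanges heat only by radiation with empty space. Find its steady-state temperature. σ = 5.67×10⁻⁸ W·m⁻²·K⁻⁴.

T ≈ 309 K

At steady state, absorbed solar power + internal power = radiated power.
Absorbed: α·S·A_cross = 0.81·474·2.700 = 1037 W (cross-section A).
Total input = 1037 + 759 = 1796 W.
Radiated: εσ·A_surf·T⁴ with A_surf = 2A = 5.400 m².
T⁴ = 1796/(0.64·5.67×10⁻⁸·5.400) = 9.164×10⁹ K⁴.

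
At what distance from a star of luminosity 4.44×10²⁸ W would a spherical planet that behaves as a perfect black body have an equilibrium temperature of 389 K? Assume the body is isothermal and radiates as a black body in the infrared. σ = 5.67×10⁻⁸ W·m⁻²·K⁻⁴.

For an isothermal black-emitting sphere, (1−a)S·πr² = σ·4πr²·T⁴ ⇒ S = 4σT⁴/(1−a).
S = 4·5.67×10⁻⁸·(389)⁴/1.00 = 5193 W/m².
Flux falls as S = L/(4πd²), so d = √(L/(4πS)) = √(4.44×10²⁸/(4π·5193)).

d ≈ 8.25×10¹¹ m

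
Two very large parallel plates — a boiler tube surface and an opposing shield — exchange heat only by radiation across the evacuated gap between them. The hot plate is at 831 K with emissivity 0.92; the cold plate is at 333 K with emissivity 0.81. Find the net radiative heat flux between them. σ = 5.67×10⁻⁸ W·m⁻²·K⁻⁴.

For two infinite grey parallel plates, q = σ(T₁⁴ − T₂⁴)/(1/ε₁ + 1/ε₂ − 1).
T₁⁴ − T₂⁴ = 4.769×10¹¹ − 1.230×10¹⁰ = 4.646×10¹¹ K⁴.
1/ε₁ + 1/ε₂ − 1 = 1.087 + 1.235 − 1 = 1.322.
q = 5.67×10⁻⁸ × 4.646×10¹¹ / 1.322.

q ≈ 19900 W/m²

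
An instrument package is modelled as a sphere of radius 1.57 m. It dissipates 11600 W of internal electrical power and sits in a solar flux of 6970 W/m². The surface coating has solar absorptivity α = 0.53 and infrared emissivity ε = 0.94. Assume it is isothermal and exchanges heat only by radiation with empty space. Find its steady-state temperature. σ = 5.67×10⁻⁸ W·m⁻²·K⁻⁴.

At steady state, absorbed solar power + internal power = radiated power.
Absorbed: α·S·A_cross = 0.53·6970·7.744 = 28610 W (cross-section πr²).
Total input = 28610 + 11600 = 40210 W.
Radiated: εσ·A_surf·T⁴ with A_surf = 4πr² = 30.97 m².
T⁴ = 40210/(0.94·5.67×10⁻⁸·30.97) = 2.435×10¹⁰ K⁴.

T ≈ 395 K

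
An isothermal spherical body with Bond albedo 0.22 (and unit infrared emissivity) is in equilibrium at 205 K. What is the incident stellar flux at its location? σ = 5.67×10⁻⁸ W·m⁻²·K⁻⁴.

(1−a)S·πr² = σ·4πr²·T⁴ ⇒ S = 4σT⁴/(1−a).
S = 4·5.67×10⁻⁸·1.766×10⁹/0.780.

S ≈ 514 W/m²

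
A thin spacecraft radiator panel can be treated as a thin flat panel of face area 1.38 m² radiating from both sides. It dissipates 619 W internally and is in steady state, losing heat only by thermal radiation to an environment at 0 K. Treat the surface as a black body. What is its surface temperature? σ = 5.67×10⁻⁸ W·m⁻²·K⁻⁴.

Steady state: internal power = radiated power, P = εσA T⁴.
Radiating area A = 2·1.38 = 2.760 m².
T⁴ = P/(εσA) = 619/(1.0·5.67×10⁻⁸·2.760) = 3.955×10⁹ K⁴.
T = (3.955×10⁹)^(1/4).

T ≈ 251 K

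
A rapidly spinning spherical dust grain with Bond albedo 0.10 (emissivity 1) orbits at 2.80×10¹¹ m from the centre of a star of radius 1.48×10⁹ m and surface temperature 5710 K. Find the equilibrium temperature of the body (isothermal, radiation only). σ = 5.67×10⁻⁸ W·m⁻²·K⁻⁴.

The star's surface emits σT_*⁴; at distance d the flux is S = σT_*⁴(R_*/d)².
S = 5.67×10⁻⁸·(5710)⁴·(1.48×10⁹/2.80×10¹¹)² = 1684 W/m².
For an isothermal sphere T⁴ = (1−a)S/(4σ) = 6.682×10⁹ K⁴.

T ≈ 286 K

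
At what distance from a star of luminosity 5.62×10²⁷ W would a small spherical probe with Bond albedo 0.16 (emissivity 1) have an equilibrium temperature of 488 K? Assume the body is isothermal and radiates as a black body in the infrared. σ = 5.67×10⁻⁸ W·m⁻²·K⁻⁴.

For an isothermal black-emitting sphere, (1−a)S·πr² = σ·4πr²·T⁴ ⇒ S = 4σT⁴/(1−a).
S = 4·5.67×10⁻⁸·(488)⁴/0.840 = 15310 W/m².
Flux falls as S = L/(4πd²), so d = √(L/(4πS)) = √(5.62×10²⁷/(4π·15310)).

d ≈ 1.71×10¹¹ m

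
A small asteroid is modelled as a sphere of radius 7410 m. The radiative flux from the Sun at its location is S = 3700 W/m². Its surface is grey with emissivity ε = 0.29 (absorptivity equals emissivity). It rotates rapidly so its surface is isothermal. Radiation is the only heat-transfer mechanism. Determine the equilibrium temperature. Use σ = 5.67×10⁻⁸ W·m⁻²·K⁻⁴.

T ≈ 357 K

At equilibrium, absorbed power = emitted power.
Absorbing cross-section = πr² = 1.725×10⁸ m²; emitting surface = 4πr² = 6.900×10⁸ m² (ratio 4).
εS·A_cross = εσ·A_surf·T⁴  ⇒  T⁴ = S/(4σ)   (ε cancels).
T⁴ = 3700/(4·5.67×10⁻⁸) = 1.631×10¹⁰ K⁴.
T = (1.631×10¹⁰)^(1/4).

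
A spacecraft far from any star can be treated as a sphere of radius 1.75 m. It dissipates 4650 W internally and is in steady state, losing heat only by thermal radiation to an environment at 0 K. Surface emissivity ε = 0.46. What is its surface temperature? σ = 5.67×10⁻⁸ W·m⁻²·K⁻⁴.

T ≈ 261 K

Steady state: internal power = radiated power, P = εσA T⁴.
Radiating area A = 4πr² = 38.48 m².
T⁴ = P/(εσA) = 4650/(0.46·5.67×10⁻⁸·38.48) = 4.633×10⁹ K⁴.
T = (4.633×10⁹)^(1/4).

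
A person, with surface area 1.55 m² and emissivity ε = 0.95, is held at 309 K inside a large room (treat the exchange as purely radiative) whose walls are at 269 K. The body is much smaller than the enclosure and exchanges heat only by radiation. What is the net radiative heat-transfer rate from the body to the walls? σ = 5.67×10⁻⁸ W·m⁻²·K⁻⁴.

P_net ≈ 324 W

For a small grey body in a large enclosure: P_net = εσA(T_body⁴ − T_wall⁴).
A = 1.55 m²; T_body⁴ − T_wall⁴ = 9.117×10⁹ − 5.236×10⁹ = 3.881×10⁹ K⁴.
|P_net| = 0.95·5.67×10⁻⁸·1.550·3.881×10⁹.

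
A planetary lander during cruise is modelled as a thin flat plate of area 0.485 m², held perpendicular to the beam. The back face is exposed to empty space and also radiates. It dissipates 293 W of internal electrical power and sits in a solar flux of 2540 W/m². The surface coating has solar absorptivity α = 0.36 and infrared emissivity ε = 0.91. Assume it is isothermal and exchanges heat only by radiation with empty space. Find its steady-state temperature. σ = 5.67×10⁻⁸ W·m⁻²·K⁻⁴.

At steady state, absorbed solar power + internal power = radiated power.
Absorbed: α·S·A_cross = 0.36·2540·0.4850 = 443.5 W (cross-section A).
Total input = 443.5 + 293 = 736.5 W.
Radiated: εσ·A_surf·T⁴ with A_surf = 2A = 0.9700 m².
T⁴ = 736.5/(0.91·5.67×10⁻⁸·0.9700) = 1.472×10¹⁰ K⁴.

T ≈ 348 K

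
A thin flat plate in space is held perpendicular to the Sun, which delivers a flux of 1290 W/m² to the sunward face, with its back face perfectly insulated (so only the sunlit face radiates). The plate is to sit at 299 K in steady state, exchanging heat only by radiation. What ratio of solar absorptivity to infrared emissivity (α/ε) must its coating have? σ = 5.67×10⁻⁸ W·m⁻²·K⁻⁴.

Balance: αS·A = εσ·1A·T⁴ ⇒ α/ε = σT⁴/S.
α/ε = 5.67×10⁻⁸·(299)⁴/1290 = 5.67×10⁻⁸·7.993×10⁹/1290.

α/ε ≈ 0.351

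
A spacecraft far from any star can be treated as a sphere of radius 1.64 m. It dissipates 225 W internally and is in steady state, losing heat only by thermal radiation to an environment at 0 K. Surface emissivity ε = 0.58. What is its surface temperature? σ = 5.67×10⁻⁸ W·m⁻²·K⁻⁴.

Steady state: internal power = radiated power, P = εσA T⁴.
Radiating area A = 4πr² = 33.80 m².
T⁴ = P/(εσA) = 225/(0.58·5.67×10⁻⁸·33.80) = 2.024×10⁸ K⁴.
T = (2.024×10⁸)^(1/4).

T ≈ 119 K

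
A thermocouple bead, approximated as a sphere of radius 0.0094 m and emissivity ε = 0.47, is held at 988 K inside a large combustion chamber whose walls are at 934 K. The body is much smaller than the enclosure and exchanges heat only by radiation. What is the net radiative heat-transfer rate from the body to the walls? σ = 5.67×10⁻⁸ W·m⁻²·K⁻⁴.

P_net ≈ 5.68 W

For a small grey body in a large enclosure: P_net = εσA(T_body⁴ − T_wall⁴).
A = 4πr² = 0.001110 m²; T_body⁴ − T_wall⁴ = 9.529×10¹¹ − 7.610×10¹¹ = 1.919×10¹¹ K⁴.
|P_net| = 0.47·5.67×10⁻⁸·0.001110·1.919×10¹¹.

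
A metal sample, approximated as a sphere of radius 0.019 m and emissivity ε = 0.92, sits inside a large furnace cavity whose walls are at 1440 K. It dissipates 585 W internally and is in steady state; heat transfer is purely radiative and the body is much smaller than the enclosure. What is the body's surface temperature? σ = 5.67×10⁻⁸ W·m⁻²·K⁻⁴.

T ≈ 1610 K

For a small grey body in a large enclosure, net radiated power = εσA(T⁴ − T_w⁴).
Steady state: P = εσA(T⁴ − T_w⁴) with A = 4πr² = 0.004536 m².
T⁴ = P/(εσA) + T_w⁴ = 585/(0.92·5.67×10⁻⁸·0.004536) + (1440)⁴
    = 2.472×10¹² + 4.300×10¹² = 6.772×10¹² K⁴.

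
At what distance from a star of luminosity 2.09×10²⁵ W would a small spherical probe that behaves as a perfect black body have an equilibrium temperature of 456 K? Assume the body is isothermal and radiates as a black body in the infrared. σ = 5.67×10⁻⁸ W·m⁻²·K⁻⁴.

For an isothermal black-emitting sphere, (1−a)S·πr² = σ·4πr²·T⁴ ⇒ S = 4σT⁴/(1−a).
S = 4·5.67×10⁻⁸·(456)⁴/1.00 = 9806 W/m².
Flux falls as S = L/(4πd²), so d = √(L/(4πS)) = √(2.09×10²⁵/(4π·9806)).

d ≈ 1.30×10¹⁰ m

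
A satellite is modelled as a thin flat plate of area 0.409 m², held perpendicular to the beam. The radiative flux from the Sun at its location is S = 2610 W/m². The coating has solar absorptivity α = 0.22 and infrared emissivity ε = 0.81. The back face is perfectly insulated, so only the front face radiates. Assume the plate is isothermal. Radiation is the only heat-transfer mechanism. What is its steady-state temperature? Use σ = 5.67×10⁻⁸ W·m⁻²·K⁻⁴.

At equilibrium, absorbed power = emitted power.
Absorbing cross-section = A = 0.4090 m²; emitting surface = A = 0.4090 m² (ratio 1).
αS·A_cross = εσ·A_surf·T⁴  ⇒  T⁴ = αS/(ε·1σ).
T⁴ = 0.220·2610/(0.81·1·5.67×10⁻⁸) = 1.250×10¹⁰ K⁴.
T = (1.250×10¹⁰)^(1/4).

T ≈ 334 K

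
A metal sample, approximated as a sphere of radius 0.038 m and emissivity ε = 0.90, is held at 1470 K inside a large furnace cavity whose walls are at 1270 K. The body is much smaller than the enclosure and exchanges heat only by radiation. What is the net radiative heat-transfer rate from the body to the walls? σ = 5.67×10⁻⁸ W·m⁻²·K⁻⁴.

For a small grey body in a large enclosure: P_net = εσA(T_body⁴ − T_wall⁴).
A = 4πr² = 0.01815 m²; T_body⁴ − T_wall⁴ = 4.669×10¹² − 2.601×10¹² = 2.068×10¹² K⁴.
|P_net| = 0.90·5.67×10⁻⁸·0.01815·2.068×10¹².

P_net ≈ 1910 W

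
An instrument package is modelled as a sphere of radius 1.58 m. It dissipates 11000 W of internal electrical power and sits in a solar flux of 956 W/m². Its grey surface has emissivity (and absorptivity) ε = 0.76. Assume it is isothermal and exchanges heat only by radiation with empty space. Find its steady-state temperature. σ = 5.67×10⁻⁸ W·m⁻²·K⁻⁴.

T ≈ 333 K

At steady state, absorbed solar power + internal power = radiated power.
Absorbed: α·S·A_cross = 0.76·956·7.843 = 5698 W (cross-section πr²).
Total input = 5698 + 11000 = 16700 W.
Radiated: εσ·A_surf·T⁴ with A_surf = 4πr² = 31.37 m².
T⁴ = 16700/(0.76·5.67×10⁻⁸·31.37) = 1.235×10¹⁰ K⁴.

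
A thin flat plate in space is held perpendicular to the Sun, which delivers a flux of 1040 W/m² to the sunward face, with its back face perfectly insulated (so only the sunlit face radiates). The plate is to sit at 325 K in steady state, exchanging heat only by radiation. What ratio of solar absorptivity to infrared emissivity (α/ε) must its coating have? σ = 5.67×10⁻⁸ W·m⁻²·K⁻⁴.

α/ε ≈ 0.608

Balance: αS·A = εσ·1A·T⁴ ⇒ α/ε = σT⁴/S.
α/ε = 5.67×10⁻⁸·(325)⁴/1040 = 5.67×10⁻⁸·1.116×10¹⁰/1040.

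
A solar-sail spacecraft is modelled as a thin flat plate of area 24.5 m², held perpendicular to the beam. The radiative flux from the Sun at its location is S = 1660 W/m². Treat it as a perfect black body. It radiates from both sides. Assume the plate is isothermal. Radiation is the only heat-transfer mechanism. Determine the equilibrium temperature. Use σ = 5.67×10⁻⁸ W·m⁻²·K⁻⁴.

T ≈ 348 K

At equilibrium, absorbed power = emitted power.
Absorbing cross-section = A = 24.50 m²; emitting surface = 2A = 49.00 m² (ratio 2).
S·A_cross = εσ·A_surf·T⁴  ⇒  T⁴ = S/(2σ).
T⁴ = 1.00·1660/(2·5.67×10⁻⁸) = 1.464×10¹⁰ K⁴.
T = (1.464×10¹⁰)^(1/4).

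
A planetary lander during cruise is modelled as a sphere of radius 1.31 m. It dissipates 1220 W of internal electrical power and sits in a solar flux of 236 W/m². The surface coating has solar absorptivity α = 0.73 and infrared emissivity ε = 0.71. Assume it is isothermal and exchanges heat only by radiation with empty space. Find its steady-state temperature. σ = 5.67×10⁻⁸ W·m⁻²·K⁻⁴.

At steady state, absorbed solar power + internal power = radiated power.
Absorbed: α·S·A_cross = 0.73·236·5.391 = 928.8 W (cross-section πr²).
Total input = 928.8 + 1220 = 2149 W.
Radiated: εσ·A_surf·T⁴ with A_surf = 4πr² = 21.57 m².
T⁴ = 2149/(0.71·5.67×10⁻⁸·21.57) = 2.475×10⁹ K⁴.

T ≈ 223 K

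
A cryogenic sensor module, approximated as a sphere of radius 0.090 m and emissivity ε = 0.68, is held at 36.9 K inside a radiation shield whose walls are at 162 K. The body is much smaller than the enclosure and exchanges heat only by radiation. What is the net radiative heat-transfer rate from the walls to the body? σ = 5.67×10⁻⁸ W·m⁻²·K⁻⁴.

For a small grey body in a large enclosure: P_net = εσA(T_body⁴ − T_wall⁴).
A = 4πr² = 0.1018 m²; T_body⁴ − T_wall⁴ = 1.854×10⁶ − 6.887×10⁸ = -6.869×10⁸ K⁴.
|P_net| = 0.68·5.67×10⁻⁸·0.1018·6.869×10⁸.

P_net ≈ 2.70 W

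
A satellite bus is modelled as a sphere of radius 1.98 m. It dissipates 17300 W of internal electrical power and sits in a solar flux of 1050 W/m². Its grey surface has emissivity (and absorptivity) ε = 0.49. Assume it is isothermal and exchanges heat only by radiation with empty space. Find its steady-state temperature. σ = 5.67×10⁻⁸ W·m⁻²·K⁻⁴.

At steady state, absorbed solar power + internal power = radiated power.
Absorbed: α·S·A_cross = 0.49·1050·12.32 = 6337 W (cross-section πr²).
Total input = 6337 + 17300 = 23640 W.
Radiated: εσ·A_surf·T⁴ with A_surf = 4πr² = 49.27 m².
T⁴ = 23640/(0.49·5.67×10⁻⁸·49.27) = 1.727×10¹⁰ K⁴.

T ≈ 363 K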